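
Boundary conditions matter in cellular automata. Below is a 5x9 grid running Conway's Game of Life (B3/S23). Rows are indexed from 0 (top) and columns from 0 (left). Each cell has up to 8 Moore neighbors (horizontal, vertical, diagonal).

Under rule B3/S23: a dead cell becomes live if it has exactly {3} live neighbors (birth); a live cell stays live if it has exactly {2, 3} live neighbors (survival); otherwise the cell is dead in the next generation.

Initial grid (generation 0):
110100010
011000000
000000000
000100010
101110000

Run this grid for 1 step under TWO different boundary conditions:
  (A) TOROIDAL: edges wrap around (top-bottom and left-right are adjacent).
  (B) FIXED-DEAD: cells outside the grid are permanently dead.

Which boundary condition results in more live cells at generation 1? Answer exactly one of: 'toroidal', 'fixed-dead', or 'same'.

Under TOROIDAL boundary, generation 1:
100010001
111000000
001000000
001110000
100010000
Population = 12

Under FIXED-DEAD boundary, generation 1:
110000000
111000000
001000000
001110000
001110000
Population = 12

Comparison: toroidal=12, fixed-dead=12 -> same

Answer: same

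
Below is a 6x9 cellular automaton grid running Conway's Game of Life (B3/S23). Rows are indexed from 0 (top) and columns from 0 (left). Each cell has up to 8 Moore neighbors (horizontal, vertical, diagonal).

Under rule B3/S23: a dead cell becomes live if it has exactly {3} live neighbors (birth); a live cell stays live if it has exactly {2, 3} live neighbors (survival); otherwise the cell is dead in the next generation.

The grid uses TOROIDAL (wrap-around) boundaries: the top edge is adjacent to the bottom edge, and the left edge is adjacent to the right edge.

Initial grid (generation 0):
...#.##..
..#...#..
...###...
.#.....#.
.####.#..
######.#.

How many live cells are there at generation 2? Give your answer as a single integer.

Simulating step by step:
Generation 0 (given above): 22 live cells
Generation 1: 15 live cells
.......#.
..#...#..
..#####..
.#....#..
......###
#......#.
Generation 2: 19 live cells
......###
..#.#.##.
.####.##.
..###....
#.....#.#
.........
Population at generation 2: 19

Answer: 19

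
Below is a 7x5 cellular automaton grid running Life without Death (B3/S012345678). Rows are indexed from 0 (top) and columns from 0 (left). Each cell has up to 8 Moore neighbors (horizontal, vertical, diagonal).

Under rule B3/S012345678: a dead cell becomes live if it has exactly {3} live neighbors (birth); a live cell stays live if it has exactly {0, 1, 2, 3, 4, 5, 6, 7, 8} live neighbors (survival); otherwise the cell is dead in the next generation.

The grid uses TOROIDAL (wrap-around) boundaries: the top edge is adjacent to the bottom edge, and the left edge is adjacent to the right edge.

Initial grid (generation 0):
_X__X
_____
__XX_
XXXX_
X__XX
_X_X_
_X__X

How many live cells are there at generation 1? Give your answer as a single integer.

Simulating step by step:
Generation 0 (given above): 15 live cells
Generation 1: 19 live cells
_X__X
__XX_
__XXX
XXXX_
X__XX
_X_X_
_X_XX
Population at generation 1: 19

Answer: 19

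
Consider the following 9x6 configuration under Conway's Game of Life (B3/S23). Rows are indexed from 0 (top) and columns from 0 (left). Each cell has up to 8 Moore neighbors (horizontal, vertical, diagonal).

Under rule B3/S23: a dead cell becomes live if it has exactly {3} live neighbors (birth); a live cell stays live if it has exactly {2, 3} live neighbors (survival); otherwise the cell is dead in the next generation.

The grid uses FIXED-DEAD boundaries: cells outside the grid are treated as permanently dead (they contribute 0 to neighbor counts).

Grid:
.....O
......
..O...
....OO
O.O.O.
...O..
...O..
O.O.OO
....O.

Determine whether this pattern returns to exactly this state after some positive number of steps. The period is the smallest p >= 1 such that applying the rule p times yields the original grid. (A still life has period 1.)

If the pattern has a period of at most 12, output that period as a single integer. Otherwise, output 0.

Simulating and comparing each generation to the original:
Gen 0 (original, given above): 14 live cells
Gen 1: 15 live cells, differs from original
Gen 2: 11 live cells, differs from original
Gen 3: 15 live cells, differs from original
Gen 4: 9 live cells, differs from original
Gen 5: 7 live cells, differs from original
Gen 6: 5 live cells, differs from original
Gen 7: 3 live cells, differs from original
Gen 8: 2 live cells, differs from original
Gen 9: 0 live cells, differs from original
Gen 10: 0 live cells, differs from original
Gen 11: 0 live cells, differs from original
Gen 12: 0 live cells, differs from original
No period found within 12 steps.

Answer: 0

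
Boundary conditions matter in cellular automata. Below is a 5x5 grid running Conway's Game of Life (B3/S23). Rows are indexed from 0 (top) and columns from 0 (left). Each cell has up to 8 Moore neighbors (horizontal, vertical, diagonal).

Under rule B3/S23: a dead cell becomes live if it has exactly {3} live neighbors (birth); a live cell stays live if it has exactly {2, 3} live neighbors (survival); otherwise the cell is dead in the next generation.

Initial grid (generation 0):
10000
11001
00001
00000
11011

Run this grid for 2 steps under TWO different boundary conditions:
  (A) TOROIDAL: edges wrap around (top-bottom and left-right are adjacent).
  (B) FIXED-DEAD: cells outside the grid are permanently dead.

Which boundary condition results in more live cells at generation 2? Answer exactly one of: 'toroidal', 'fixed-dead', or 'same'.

Answer: toroidal

Derivation:
Under TOROIDAL boundary, generation 2:
00110
10101
10011
00010
11001
Population = 12

Under FIXED-DEAD boundary, generation 2:
11000
11000
00000
00000
00000
Population = 4

Comparison: toroidal=12, fixed-dead=4 -> toroidal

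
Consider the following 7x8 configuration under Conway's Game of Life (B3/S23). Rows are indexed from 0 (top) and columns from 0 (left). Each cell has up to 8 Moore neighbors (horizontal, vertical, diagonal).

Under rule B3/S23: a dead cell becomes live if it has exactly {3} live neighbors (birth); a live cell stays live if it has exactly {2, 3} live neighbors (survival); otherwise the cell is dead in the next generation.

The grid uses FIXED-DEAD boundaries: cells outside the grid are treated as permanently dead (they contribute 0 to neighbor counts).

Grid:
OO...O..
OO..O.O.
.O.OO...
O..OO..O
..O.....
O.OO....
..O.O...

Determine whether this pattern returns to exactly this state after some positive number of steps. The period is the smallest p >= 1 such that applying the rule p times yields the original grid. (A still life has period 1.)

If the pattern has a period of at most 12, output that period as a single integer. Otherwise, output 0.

Simulating and comparing each generation to the original:
Gen 0 (original, given above): 20 live cells
Gen 1: 13 live cells, differs from original
Gen 2: 16 live cells, differs from original
Gen 3: 12 live cells, differs from original
Gen 4: 12 live cells, differs from original
Gen 5: 13 live cells, differs from original
Gen 6: 15 live cells, differs from original
Gen 7: 8 live cells, differs from original
Gen 8: 6 live cells, differs from original
Gen 9: 5 live cells, differs from original
Gen 10: 5 live cells, differs from original
Gen 11: 5 live cells, differs from original
Gen 12: 5 live cells, differs from original
No period found within 12 steps.

Answer: 0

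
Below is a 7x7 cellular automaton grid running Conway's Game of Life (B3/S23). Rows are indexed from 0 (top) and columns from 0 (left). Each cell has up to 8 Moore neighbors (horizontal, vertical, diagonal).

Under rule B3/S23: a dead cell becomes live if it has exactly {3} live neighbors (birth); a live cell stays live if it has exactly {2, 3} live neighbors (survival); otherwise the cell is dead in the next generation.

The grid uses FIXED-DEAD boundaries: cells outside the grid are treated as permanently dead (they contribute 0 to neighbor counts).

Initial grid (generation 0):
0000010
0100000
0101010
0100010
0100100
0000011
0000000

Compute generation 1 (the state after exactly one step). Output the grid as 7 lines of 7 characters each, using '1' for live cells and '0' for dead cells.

Simulating step by step:
Generation 0 (given above): 11 live cells
Generation 1: 11 live cells
(generation 1 grid is the final answer)

Answer: 0000000
0010100
1100100
1100010
0000101
0000010
0000000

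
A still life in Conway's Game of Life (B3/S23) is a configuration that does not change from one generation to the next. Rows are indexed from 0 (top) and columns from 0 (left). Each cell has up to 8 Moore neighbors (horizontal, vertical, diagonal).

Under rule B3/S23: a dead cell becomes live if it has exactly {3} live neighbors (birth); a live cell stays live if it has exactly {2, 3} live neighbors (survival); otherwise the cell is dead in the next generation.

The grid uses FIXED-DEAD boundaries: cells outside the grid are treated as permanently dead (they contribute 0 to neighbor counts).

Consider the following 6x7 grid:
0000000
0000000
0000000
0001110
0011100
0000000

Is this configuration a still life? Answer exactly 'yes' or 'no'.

Answer: no

Derivation:
Compute generation 1 and compare to generation 0 (given above):
Generation 1:
0000000
0000000
0000100
0010010
0010010
0001000
Cell (2,4) differs: gen0=0 vs gen1=1 -> NOT a still life.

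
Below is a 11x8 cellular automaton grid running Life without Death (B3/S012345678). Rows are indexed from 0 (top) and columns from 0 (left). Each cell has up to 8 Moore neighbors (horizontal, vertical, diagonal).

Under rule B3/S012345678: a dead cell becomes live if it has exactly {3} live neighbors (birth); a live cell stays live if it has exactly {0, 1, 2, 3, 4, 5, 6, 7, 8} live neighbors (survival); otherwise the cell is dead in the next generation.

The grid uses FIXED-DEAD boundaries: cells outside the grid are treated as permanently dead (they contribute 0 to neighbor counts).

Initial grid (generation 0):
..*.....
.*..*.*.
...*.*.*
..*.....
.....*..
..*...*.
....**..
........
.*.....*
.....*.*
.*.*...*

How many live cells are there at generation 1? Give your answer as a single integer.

Simulating step by step:
Generation 0 (given above): 20 live cells
Generation 1: 32 live cells
..*.....
.******.
..******
..*.*.*.
.....*..
..*.*.*.
....**..
........
.*....**
..*..*.*
.*.*..**
Population at generation 1: 32

Answer: 32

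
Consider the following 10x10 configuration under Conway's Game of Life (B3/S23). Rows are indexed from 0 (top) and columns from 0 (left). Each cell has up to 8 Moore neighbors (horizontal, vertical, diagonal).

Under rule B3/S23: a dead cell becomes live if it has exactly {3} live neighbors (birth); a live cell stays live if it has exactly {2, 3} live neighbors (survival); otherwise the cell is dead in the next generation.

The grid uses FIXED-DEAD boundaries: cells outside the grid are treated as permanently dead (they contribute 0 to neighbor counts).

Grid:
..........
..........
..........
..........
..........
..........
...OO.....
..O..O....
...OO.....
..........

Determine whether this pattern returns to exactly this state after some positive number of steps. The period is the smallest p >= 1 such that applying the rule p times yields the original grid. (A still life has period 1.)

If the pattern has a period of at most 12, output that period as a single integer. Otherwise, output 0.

Simulating and comparing each generation to the original:
Gen 0 (original, given above): 6 live cells
Gen 1: 6 live cells, MATCHES original -> period = 1

Answer: 1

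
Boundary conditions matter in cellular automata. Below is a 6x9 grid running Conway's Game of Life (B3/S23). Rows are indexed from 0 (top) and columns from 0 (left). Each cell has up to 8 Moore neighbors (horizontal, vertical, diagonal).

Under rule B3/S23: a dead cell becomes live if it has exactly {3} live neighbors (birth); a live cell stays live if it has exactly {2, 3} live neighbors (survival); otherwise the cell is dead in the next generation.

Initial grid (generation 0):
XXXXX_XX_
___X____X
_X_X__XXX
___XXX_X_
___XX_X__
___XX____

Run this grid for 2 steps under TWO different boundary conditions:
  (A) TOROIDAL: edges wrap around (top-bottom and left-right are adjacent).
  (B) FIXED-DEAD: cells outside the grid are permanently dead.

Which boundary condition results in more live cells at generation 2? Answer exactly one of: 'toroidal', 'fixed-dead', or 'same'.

Under TOROIDAL boundary, generation 2:
XX___X_XX
_X___X___
X___XXXXX
X____XX_X
______X__
_XX__X___
Population = 21

Under FIXED-DEAD boundary, generation 2:
_XXXX____
_X___X__X
____XXX_X
_____XX__
___XXX___
___XXX___
Population = 19

Comparison: toroidal=21, fixed-dead=19 -> toroidal

Answer: toroidal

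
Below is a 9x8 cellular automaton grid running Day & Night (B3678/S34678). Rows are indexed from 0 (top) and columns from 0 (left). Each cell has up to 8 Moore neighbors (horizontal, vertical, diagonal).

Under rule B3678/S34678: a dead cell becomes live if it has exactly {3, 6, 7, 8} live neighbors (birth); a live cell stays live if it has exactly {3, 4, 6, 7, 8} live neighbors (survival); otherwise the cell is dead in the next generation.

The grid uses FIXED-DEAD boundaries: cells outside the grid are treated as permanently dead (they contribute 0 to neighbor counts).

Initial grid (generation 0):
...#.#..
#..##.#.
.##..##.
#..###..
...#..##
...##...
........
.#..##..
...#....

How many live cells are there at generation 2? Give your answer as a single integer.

Simulating step by step:
Generation 0 (given above): 23 live cells
Generation 1: 20 live cells
........
.#.##.#.
###.#.#.
.#.###.#
..###...
........
...#.#..
........
....#...
Generation 2: 21 live cells
........
##.#....
##.#.###
####.##.
..####..
..#.....
........
....#...
........
Population at generation 2: 21

Answer: 21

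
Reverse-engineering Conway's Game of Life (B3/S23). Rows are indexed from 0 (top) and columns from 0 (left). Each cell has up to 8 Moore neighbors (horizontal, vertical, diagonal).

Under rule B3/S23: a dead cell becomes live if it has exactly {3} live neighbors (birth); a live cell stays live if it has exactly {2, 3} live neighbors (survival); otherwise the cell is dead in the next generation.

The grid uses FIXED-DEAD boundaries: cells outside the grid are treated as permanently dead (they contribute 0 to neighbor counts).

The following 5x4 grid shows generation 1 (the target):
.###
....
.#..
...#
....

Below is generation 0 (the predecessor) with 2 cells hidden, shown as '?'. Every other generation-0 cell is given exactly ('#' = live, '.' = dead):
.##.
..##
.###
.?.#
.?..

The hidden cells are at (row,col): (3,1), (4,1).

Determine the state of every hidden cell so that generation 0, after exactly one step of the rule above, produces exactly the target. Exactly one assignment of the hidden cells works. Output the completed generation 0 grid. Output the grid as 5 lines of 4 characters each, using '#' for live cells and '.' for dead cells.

Hidden generation-0 cells (in order): (3,1), (4,1).
A hidden cell only influences target cells in its own 3x3 neighborhood. Try each of the 2^2 = 4 assignments, step the completed generation 0 forward once under B3/S23, and compare with the target:
  (3,1)=. (4,1)=. -> step reproduces the target at every cell -> ACCEPT
  (3,1)=. (4,1)=# -> step gives (3,1)='#' but target has '.' -> reject
  (3,1)=# (4,1)=. -> step gives (3,1)='#' but target has '.' -> reject
  (3,1)=# (4,1)=# -> step gives (3,0)='#' but target has '.' -> reject
Unique solution: (3,1)=dead, (4,1)=dead.
Check: live-neighbor counts of every cell in the completed generation 0:
1233
2564
1254
1242
0011
Applying B3/S23 to generation 0 with these counts gives:
.###
....
.#..
...#
....
which matches the target exactly.

Answer: .##.
..##
.###
...#
....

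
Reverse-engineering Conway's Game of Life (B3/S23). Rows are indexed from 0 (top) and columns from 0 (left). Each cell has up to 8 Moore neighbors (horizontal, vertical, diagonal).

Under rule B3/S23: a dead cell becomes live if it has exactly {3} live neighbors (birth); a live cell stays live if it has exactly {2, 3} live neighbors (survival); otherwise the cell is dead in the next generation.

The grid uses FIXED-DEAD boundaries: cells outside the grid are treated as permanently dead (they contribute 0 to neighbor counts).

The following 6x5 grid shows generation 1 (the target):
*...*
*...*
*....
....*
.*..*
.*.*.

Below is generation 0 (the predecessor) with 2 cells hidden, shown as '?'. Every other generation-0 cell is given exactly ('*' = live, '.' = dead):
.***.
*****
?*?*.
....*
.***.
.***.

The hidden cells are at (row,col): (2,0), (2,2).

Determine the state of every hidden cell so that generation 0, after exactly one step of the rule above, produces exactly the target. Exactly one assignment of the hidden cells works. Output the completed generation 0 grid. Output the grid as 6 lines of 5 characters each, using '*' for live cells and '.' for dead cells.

Answer: .***.
*****
.***.
....*
.***.
.***.

Derivation:
Hidden generation-0 cells (in order): (2,0), (2,2).
A hidden cell only influences target cells in its own 3x3 neighborhood. Try each of the 2^2 = 4 assignments, step the completed generation 0 forward once under B3/S23, and compare with the target:
  (2,0)=. (2,2)=. -> step gives (2,1)='*' but target has '.' -> reject
  (2,0)=. (2,2)=* -> step reproduces the target at every cell -> ACCEPT
  (2,0)=* (2,2)=. -> step gives (1,0)='.' but target has '*' -> reject
  (2,0)=* (2,2)=* -> step gives (1,0)='.' but target has '*' -> reject
Unique solution: (2,0)=dead, (2,2)=live.
Check: live-neighbor counts of every cell in the completed generation 0:
34543
36863
34554
24652
23543
23532
Applying B3/S23 to generation 0 with these counts gives:
*...*
*...*
*....
....*
.*..*
.*.*.
which matches the target exactly.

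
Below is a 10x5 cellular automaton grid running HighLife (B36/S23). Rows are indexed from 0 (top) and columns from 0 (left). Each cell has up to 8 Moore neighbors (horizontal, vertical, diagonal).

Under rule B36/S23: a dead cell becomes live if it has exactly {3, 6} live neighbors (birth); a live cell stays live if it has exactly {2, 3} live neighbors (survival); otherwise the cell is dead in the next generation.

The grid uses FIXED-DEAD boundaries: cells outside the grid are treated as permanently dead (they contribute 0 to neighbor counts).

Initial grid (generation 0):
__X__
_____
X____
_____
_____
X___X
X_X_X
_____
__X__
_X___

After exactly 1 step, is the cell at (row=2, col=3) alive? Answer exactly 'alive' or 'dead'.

Simulating step by step:
Generation 0 (given above): 9 live cells
Generation 1: 6 live cells
_____
_____
_____
_____
_____
_X_X_
_X_X_
_X_X_
_____
_____

Cell (2,3) at generation 1: 0 -> dead

Answer: dead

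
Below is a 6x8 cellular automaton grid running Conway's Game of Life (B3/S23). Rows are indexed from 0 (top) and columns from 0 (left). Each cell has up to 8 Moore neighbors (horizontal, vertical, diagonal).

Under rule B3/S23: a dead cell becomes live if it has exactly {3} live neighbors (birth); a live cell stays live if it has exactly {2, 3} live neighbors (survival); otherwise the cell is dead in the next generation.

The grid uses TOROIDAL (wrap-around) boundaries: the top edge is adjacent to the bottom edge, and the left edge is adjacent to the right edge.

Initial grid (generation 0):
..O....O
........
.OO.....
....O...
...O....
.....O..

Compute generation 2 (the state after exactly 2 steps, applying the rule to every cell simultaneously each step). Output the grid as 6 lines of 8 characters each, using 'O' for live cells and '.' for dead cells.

Simulating step by step:
Generation 0 (given above): 7 live cells
Generation 1: 5 live cells
........
.OO.....
........
..OO....
....O...
........
Generation 2: 4 live cells
(generation 2 grid is the final answer)

Answer: ........
........
.O.O....
...O....
...O....
........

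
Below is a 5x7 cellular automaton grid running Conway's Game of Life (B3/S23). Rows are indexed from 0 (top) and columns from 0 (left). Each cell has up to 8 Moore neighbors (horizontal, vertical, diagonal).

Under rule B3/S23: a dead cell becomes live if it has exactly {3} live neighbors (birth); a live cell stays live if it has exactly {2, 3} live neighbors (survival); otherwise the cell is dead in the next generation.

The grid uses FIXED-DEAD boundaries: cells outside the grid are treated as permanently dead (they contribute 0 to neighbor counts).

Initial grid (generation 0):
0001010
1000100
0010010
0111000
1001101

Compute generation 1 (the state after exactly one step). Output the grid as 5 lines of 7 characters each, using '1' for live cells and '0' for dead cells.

Answer: 0000100
0001110
0010100
0100010
0101100

Derivation:
Simulating step by step:
Generation 0 (given above): 13 live cells
Generation 1: 11 live cells
(generation 1 grid is the final answer)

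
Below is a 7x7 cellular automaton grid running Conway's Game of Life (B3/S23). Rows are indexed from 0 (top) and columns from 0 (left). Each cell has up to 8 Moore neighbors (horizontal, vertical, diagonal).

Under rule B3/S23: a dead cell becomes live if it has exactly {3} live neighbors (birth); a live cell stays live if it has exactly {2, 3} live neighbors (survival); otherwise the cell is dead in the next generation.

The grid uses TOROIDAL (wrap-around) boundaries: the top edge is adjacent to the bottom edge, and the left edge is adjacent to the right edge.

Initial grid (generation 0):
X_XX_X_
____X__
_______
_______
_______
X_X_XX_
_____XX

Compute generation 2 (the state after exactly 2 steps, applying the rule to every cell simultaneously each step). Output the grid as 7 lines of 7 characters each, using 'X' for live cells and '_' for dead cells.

Answer: __XX___
___XX__
_______
_______
_______
_______
___X_XX

Derivation:
Simulating step by step:
Generation 0 (given above): 11 live cells
Generation 1: 8 live cells
___X_X_
___XX__
_______
_______
_______
____XX_
X_X____
Generation 2: 7 live cells
(generation 2 grid is the final answer)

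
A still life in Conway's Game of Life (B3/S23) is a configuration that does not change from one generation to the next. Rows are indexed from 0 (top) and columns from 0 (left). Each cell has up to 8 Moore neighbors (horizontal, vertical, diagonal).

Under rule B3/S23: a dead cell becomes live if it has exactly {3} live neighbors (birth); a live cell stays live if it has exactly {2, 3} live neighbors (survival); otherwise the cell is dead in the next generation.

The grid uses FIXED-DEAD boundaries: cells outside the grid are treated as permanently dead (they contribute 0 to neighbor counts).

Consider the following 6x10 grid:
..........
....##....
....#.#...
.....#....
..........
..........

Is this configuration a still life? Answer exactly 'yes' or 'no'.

Answer: yes

Derivation:
Compute generation 1 and compare to generation 0 (given above):
Generation 1:
..........
....##....
....#.#...
.....#....
..........
..........
The grids are IDENTICAL -> still life.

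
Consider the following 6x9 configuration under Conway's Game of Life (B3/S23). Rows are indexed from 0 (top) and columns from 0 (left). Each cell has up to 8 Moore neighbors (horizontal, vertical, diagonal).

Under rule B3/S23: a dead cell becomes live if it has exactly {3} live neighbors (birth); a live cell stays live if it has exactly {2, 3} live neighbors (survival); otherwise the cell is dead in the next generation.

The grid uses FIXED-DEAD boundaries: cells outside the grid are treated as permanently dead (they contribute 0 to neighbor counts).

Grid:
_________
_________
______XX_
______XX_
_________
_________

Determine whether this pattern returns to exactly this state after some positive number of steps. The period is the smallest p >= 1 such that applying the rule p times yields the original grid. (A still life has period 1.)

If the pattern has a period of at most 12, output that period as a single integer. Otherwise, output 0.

Simulating and comparing each generation to the original:
Gen 0 (original, given above): 4 live cells
Gen 1: 4 live cells, MATCHES original -> period = 1

Answer: 1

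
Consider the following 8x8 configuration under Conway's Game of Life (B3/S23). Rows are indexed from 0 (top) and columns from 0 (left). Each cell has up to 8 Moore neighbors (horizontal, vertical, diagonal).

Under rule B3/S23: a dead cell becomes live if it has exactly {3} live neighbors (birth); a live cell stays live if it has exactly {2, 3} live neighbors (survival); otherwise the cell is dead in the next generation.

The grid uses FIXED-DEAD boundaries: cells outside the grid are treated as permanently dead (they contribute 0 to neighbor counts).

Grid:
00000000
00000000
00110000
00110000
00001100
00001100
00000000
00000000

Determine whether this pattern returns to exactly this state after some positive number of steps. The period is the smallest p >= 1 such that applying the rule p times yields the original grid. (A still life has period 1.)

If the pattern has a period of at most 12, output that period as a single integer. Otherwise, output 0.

Answer: 2

Derivation:
Simulating and comparing each generation to the original:
Gen 0 (original, given above): 8 live cells
Gen 1: 6 live cells, differs from original
Gen 2: 8 live cells, MATCHES original -> period = 2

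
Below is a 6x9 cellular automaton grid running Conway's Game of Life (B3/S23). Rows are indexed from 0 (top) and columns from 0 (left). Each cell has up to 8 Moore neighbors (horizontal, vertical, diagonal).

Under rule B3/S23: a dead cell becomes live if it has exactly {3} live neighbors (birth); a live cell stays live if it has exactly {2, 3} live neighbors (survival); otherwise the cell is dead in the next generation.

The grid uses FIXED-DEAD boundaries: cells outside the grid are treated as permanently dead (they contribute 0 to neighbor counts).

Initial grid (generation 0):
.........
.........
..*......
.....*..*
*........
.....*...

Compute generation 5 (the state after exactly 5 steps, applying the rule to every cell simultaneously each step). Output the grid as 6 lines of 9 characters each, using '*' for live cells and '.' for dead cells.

Answer: .........
.........
.........
.........
.........
.........

Derivation:
Simulating step by step:
Generation 0 (given above): 5 live cells
Generation 1: 0 live cells
.........
.........
.........
.........
.........
.........
Generation 2: 0 live cells
.........
.........
.........
.........
.........
.........
Generation 3: 0 live cells
.........
.........
.........
.........
.........
.........
Generation 4: 0 live cells
.........
.........
.........
.........
.........
.........
Generation 5: 0 live cells
(generation 5 grid is the final answer)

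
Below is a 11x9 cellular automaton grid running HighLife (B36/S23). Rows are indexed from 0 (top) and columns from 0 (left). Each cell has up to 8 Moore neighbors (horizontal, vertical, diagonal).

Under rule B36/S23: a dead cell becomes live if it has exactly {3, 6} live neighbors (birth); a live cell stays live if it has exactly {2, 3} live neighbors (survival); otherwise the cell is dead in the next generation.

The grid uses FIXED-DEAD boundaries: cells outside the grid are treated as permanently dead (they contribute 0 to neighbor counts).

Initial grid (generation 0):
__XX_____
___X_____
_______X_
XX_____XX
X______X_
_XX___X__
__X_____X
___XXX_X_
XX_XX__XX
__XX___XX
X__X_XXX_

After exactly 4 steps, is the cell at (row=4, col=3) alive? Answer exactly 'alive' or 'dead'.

Answer: alive

Derivation:
Simulating step by step:
Generation 0 (given above): 34 live cells
Generation 1: 39 live cells
__XX_____
__XX_____
_______XX
XX____XXX
X_X___XXX
_XX____X_
_XX_XXXX_
_X___XXX_
_X___X___
X____X___
__XXX_XXX
Generation 2: 36 live cells
__XX_____
__XX_____
_XX___X_X
XX_______
XXX______
X_____X__
X__XX___X
XX_____X_
XX__XX___
_XXX_X_X_
___XXXXX_
Generation 3: 23 live cells
__XX_____
_________
X__X_____
_________
__X______
X_XX_____
X______X_
__XX_X___
___XXX___
XX____XX_
___X_X_X_
Generation 4: 19 live cells
_________
__XX_____
_________
_________
_XXX_____
__XX_____
____X____
__XX_XX__
_X_X_X___
__XX___X_
_______X_

Cell (4,3) at generation 4: 1 -> alive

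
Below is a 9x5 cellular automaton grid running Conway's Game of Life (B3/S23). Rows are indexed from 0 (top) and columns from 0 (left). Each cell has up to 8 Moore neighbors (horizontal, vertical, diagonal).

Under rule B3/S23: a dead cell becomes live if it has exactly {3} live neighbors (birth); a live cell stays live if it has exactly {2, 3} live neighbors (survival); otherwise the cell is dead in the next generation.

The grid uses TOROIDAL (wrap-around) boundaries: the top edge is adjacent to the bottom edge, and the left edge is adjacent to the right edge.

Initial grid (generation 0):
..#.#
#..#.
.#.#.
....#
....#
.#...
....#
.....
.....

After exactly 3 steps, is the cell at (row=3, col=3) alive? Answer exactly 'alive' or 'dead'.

Answer: dead

Derivation:
Simulating step by step:
Generation 0 (given above): 10 live cells
Generation 1: 13 live cells
...##
##.#.
#.##.
#..##
#....
#....
.....
.....
.....
Generation 2: 11 live cells
#.###
##...
.....
#.##.
##...
.....
.....
.....
.....
Generation 3: 20 live cells
#.###
####.
#.#.#
#.#.#
###.#
.....
.....
.....
...##

Cell (3,3) at generation 3: 0 -> dead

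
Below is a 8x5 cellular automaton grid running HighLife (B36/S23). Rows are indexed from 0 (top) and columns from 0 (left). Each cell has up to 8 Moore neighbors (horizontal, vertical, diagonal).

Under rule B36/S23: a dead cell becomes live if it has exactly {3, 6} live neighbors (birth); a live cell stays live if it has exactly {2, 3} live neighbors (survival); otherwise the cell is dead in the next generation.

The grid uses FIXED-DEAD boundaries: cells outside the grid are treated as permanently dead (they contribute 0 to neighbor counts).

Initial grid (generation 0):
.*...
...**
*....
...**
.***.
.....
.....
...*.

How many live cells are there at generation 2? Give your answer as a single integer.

Answer: 4

Derivation:
Simulating step by step:
Generation 0 (given above): 10 live cells
Generation 1: 7 live cells
.....
.....
.....
.*.**
..***
..*..
.....
.....
Generation 2: 4 live cells
.....
.....
.....
....*
.*..*
..*..
.....
.....
Population at generation 2: 4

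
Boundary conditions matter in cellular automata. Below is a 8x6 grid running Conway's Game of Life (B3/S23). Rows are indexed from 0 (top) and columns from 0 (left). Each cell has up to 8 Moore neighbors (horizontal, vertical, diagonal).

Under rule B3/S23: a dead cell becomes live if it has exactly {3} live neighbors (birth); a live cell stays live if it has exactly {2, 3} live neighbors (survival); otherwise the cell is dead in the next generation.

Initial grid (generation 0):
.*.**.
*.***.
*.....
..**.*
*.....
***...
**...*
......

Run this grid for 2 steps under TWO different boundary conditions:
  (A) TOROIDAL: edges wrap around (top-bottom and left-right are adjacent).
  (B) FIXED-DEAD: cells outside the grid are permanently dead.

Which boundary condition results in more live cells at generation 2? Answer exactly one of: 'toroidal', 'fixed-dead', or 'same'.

Under TOROIDAL boundary, generation 2:
......
*..**.
......
.*..*.
..*.**
******
*.*.**
.**...
Population = 20

Under FIXED-DEAD boundary, generation 2:
.*.*..
.*.*..
.*....
......
.**...
..**..
.*....
......
Population = 10

Comparison: toroidal=20, fixed-dead=10 -> toroidal

Answer: toroidal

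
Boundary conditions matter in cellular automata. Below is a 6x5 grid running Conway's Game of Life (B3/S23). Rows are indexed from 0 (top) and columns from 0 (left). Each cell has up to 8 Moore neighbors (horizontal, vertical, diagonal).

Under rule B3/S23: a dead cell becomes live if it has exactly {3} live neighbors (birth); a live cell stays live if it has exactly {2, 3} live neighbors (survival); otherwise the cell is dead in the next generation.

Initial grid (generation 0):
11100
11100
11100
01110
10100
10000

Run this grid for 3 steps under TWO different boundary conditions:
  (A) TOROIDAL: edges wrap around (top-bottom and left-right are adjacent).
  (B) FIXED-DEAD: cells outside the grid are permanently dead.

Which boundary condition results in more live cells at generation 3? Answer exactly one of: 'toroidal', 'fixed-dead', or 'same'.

Under TOROIDAL boundary, generation 3:
11110
10001
11001
01000
01110
00110
Population = 15

Under FIXED-DEAD boundary, generation 3:
00000
00000
00000
01010
00000
01010
Population = 4

Comparison: toroidal=15, fixed-dead=4 -> toroidal

Answer: toroidal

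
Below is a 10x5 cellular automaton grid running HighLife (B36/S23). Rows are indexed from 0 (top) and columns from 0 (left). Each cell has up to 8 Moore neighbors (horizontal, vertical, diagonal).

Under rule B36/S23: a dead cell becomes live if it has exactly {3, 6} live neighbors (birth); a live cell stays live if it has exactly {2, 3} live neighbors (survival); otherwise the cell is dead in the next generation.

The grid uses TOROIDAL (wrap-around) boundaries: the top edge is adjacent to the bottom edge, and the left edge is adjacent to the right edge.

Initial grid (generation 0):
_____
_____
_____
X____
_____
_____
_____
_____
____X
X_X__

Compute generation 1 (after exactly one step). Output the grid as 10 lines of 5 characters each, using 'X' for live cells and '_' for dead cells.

Simulating step by step:
Generation 0 (given above): 4 live cells
Generation 1: 0 live cells
(generation 1 grid is the final answer)

Answer: _____
_____
_____
_____
_____
_____
_____
_____
_____
_____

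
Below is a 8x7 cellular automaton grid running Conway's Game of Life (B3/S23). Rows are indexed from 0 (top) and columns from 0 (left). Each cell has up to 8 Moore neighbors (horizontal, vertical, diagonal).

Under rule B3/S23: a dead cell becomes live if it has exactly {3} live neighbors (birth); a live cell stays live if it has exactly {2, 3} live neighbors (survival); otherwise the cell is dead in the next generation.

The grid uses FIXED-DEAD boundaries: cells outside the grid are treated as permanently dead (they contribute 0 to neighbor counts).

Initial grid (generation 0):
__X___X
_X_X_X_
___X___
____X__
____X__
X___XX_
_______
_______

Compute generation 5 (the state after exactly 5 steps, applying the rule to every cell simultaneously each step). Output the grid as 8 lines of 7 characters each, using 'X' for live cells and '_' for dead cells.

Answer: _______
_______
_______
_______
____X__
____X__
____X__
_______

Derivation:
Simulating step by step:
Generation 0 (given above): 11 live cells
Generation 1: 11 live cells
__X____
___XX__
__XX___
___XX__
___XX__
____XX_
_______
_______
Generation 2: 6 live cells
___X___
____X__
__X____
_______
_______
___XXX_
_______
_______
Generation 3: 4 live cells
_______
___X___
_______
_______
____X__
____X__
____X__
_______
Generation 4: 3 live cells
_______
_______
_______
_______
_______
___XXX_
_______
_______
Generation 5: 3 live cells
(generation 5 grid is the final answer)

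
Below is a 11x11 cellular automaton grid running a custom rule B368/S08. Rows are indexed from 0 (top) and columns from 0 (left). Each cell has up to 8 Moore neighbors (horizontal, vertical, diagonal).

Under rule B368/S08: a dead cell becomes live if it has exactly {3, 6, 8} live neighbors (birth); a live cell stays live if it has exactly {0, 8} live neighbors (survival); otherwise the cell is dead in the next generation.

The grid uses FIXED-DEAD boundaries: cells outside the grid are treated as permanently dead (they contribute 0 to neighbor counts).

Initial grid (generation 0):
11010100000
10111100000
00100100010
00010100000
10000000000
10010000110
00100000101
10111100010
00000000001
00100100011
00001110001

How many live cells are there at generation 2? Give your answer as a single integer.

Simulating step by step:
Generation 0 (given above): 37 live cells
Generation 1: 18 live cells
00000000000
00000010000
01001010010
00001000000
00001000000
01000000000
00000000000
11000000001
01100100000
00101010000
00000000010
Generation 2: 15 live cells
00000000000
00000100000
01000000010
00010000000
00000000000
01000000000
11000000000
00100000001
10010000000
01010100000
00000000010
Population at generation 2: 15

Answer: 15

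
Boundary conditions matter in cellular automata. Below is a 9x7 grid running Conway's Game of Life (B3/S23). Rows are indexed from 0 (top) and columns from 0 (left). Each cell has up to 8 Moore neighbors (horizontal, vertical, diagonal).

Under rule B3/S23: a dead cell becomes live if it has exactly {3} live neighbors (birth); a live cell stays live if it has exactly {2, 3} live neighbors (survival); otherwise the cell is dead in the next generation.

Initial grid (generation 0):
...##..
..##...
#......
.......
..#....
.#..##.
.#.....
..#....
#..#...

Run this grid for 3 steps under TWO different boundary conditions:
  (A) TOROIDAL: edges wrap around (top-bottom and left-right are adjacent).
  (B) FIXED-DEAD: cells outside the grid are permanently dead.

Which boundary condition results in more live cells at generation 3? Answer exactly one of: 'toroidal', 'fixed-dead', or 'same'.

Under TOROIDAL boundary, generation 3:
..#..#.
...##..
...##..
.......
.......
.##....
.##....
.###...
.......
Population = 13

Under FIXED-DEAD boundary, generation 3:
.......
..#.#..
...#...
.......
.......
.##....
#..#...
.##....
.......
Population = 9

Comparison: toroidal=13, fixed-dead=9 -> toroidal

Answer: toroidal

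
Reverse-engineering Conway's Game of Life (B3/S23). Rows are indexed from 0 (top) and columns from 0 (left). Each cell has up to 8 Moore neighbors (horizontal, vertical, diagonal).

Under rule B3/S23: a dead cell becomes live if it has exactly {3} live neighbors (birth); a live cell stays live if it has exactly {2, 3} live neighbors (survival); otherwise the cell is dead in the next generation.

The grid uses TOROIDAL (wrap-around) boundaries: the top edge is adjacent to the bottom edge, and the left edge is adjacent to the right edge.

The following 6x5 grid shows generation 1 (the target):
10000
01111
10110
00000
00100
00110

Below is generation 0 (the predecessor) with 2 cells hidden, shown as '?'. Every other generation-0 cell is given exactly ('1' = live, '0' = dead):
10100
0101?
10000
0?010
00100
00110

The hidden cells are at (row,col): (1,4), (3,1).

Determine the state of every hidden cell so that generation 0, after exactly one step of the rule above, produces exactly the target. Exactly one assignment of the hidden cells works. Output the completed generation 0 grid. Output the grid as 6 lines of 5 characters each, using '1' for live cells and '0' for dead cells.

Hidden generation-0 cells (in order): (1,4), (3,1).
A hidden cell only influences target cells in its own 3x3 neighborhood. Try each of the 2^2 = 4 assignments, step the completed generation 0 forward once under B3/S23, and compare with the target:
  (1,4)=0 (3,1)=0 -> step gives (0,0)='0' but target has '1' -> reject
  (1,4)=0 (3,1)=1 -> step gives (0,0)='0' but target has '1' -> reject
  (1,4)=1 (3,1)=0 -> step reproduces the target at every cell -> ACCEPT
  (1,4)=1 (3,1)=1 -> step gives (2,1)='1' but target has '0' -> reject
Unique solution: (1,4)=live, (3,1)=dead.
Check: live-neighbor counts of every cell in the completed generation 0:
24454
43323
22334
12212
02342
14332
Applying B3/S23 to generation 0 with these counts gives:
10000
01111
10110
00000
00100
00110
which matches the target exactly.

Answer: 10100
01011
10000
00010
00100
00110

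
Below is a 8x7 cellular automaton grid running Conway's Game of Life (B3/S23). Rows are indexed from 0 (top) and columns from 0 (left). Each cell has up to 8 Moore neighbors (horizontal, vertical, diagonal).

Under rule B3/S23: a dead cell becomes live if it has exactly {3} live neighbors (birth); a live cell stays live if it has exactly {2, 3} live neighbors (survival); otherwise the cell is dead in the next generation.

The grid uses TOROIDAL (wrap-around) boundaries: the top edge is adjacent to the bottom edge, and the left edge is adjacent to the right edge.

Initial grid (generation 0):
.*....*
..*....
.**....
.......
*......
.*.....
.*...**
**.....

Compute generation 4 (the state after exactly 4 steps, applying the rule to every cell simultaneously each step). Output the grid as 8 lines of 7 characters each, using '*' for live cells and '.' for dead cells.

Simulating step by step:
Generation 0 (given above): 12 live cells
Generation 1: 15 live cells
.**....
*.*....
.**....
.*.....
.......
.*....*
.**...*
.**..*.
Generation 2: 14 live cells
*..*...
*..*...
*.*....
.**....
*......
.**....
.....**
...*...
Generation 3: 19 live cells
..***..
*.**..*
*.**...
*.*....
*......
**....*
..*....
....*.*
Generation 4: 21 live cells
(generation 4 grid is the final answer)

Answer: ***.*.*
*.....*
*......
*.**..*
.......
**....*
.*...**
..*.**.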